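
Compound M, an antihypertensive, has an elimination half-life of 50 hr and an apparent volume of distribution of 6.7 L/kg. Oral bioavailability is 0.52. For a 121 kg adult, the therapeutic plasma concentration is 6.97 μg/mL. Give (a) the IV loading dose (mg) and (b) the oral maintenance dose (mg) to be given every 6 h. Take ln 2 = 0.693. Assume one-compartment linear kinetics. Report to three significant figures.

(a) 5650 mg; (b) 904 mg

Vd = 6.7 L/kg × 121 kg = 810.7 L
LD = Vd × C = 810.7 × 6.97 = 5651 mg
CL = 0.693 × Vd / t½ = 0.693 × 810.7 / 50 = 11.24 L/h
D = CL × Css × τ / F = 11.24 × 6.97 × 6 / 0.52 = 904.0 mg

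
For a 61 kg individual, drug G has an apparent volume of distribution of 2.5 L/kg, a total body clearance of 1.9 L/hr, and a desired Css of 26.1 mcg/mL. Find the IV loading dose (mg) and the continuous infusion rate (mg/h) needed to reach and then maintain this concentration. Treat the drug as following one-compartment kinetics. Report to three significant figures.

Vd = 2.5 L/kg × 61 kg = 152.5 L
Loading: fill Vd to C_target → 152.5 L × 26.1 mg/L = 3980 mg
Maintenance: replace elimination → rate = CL × Css = 1.900 × 26.1 = 49.59 mg/h

(a) 3980 mg; (b) 49.6 mg/h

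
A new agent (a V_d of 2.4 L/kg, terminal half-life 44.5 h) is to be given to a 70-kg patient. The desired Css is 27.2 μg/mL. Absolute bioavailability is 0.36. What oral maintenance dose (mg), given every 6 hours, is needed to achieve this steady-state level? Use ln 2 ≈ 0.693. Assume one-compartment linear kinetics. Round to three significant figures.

Vd(total) = 70 kg × 2.4 L/kg = 168.0 L
CL = 0.693 × Vd / t½ = 0.693 × 168.0 / 44.5 = 2.616 L/h
D = CL × Css × τ / F = 2.616 × 27.2 × 6 / 0.36 = 1186 mg

1190 mg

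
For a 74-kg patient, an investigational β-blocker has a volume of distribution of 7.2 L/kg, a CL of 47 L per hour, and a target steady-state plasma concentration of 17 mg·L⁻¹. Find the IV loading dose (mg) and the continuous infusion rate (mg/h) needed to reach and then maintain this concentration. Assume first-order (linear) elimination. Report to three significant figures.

(a) 9060 mg; (b) 799 mg/h

Vd = 7.2 L/kg × 74 kg = 532.8 L
LD = Vd · C_target = 532.8 × 17 = 9058 mg
Maintenance: replace elimination → rate = CL × Css = 47.00 × 17 = 799.0 mg/h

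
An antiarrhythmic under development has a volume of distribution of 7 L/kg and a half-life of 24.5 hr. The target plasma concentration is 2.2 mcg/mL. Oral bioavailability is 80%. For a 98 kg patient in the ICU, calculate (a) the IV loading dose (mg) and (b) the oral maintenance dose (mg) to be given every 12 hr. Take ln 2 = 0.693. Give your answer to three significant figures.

(a) 1510 mg; (b) 640 mg

Vd = 7 L/kg × 98 kg = 686.0 L
LD = Vd × C = 686.0 × 2.2 = 1509 mg
CL = 0.693 × Vd / t½ = 0.693 × 686.0 / 24.5 = 19.40 L/h
D = CL × Css × τ / F = 19.40 × 2.2 × 12 / 0.8 = 640.2 mg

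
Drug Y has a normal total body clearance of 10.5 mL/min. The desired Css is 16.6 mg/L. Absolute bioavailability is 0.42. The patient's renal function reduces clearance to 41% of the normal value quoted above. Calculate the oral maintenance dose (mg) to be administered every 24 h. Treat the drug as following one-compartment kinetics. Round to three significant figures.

Convert clearance: 10.5 mL/min × 60 min/h ÷ 1000 mL/L = 0.6300 L/h
Patient clearance = 0.41 × 0.6300 = 0.2583 L/h
D = CL × Css × τ / F = 0.2583 × 16.6 × 24 / 0.42 = 245.0 mg

245 mg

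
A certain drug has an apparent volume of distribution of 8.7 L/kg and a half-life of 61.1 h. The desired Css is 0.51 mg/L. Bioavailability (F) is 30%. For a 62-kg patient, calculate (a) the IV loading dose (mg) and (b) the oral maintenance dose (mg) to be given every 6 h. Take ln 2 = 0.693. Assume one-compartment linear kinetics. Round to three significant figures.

(a) 275 mg; (b) 62.4 mg

Total Vd = 8.7 × 62 = 539.4 L
LD = Vd × C = 539.4 × 0.51 = 275.1 mg
CL = 0.693 × Vd / t½ = 0.693 × 539.4 / 61.1 = 6.118 L/h
D = CL × Css × τ / F = 6.118 × 0.51 × 6 / 0.3 = 62.40 mg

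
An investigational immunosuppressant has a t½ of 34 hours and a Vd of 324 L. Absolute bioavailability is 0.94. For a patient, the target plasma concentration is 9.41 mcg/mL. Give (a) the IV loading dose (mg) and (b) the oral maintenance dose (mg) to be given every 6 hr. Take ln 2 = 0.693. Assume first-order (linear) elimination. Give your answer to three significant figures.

(a) 3050 mg; (b) 397 mg

LD = Vd × C = 324.0 × 9.41 = 3049 mg
CL = 0.693 × Vd / t½ = 0.693 × 324.0 / 34 = 6.604 L/h
D = CL × Css × τ / F = 6.604 × 9.41 × 6 / 0.94 = 396.7 mg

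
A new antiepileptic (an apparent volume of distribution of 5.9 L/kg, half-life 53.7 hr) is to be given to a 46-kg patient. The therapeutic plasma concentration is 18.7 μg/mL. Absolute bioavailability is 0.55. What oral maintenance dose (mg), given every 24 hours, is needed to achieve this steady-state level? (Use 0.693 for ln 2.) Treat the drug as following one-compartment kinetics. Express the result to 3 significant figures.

2860 mg

Total Vd = 5.9 × 46 = 271.4 L
CL = 0.693 × Vd / t½ = 0.693 × 271.4 / 53.7 = 3.502 L/h
D = CL × Css × τ / F = 3.502 × 18.7 × 24 / 0.55 = 2858 mg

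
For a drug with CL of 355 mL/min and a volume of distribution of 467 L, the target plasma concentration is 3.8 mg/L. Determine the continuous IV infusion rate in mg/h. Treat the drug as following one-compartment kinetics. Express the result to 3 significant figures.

80.9 mg/h

CL = 355 mL/min = 355 × 0.06 = 21.30 L/h
Rate = CL × Css = 21.30 × 3.8 = 80.94 mg/h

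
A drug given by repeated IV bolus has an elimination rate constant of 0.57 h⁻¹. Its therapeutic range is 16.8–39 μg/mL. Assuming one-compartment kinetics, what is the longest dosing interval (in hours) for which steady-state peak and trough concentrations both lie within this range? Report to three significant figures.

1.48 h

Between IV bolus doses, concentration decays as C = C₀·e^(−kτ), so C_peak/C_trough = e^(kτ).
τ_max = ln(C_peak/C_trough) / k = ln(39/16.8) / 0.5700 = 0.8422 / 0.5700 = 1.478 h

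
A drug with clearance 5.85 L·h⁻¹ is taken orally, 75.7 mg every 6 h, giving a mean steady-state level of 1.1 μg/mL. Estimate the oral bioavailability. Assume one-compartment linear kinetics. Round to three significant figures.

0.510

F·D/τ = CL·Css at steady state → F = CL·Css·τ / D.
F = 5.85 × 1.1 × 6 / 75.7 = 0.510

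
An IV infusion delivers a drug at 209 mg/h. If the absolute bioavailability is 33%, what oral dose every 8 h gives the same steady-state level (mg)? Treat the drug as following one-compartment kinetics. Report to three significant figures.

To maintain the same Css, the systemic dosing rate must be unchanged: F·D/τ = infusion rate.
D = rate × τ / F = 209 × 8 / 0.33 = 5067 mg

5070 mg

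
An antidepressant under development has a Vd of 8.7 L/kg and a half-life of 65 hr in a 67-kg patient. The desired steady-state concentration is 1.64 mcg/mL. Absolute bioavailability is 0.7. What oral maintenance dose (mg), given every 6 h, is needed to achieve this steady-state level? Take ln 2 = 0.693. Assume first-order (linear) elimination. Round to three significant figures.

87.4 mg

Total Vd = 8.7 × 67 = 582.9 L
CL = ln 2 · Vd / t½ = 0.693 × 582.9 / 65 = 6.215 L/h
D = CL × Css × τ / F = 6.215 × 1.64 × 6 / 0.7 = 87.37 mg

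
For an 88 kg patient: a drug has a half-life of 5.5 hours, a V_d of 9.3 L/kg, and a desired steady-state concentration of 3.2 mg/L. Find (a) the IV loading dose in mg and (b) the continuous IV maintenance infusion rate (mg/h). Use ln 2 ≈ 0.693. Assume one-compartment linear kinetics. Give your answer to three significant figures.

Vd(total) = 88 kg × 9.3 L/kg = 818.4 L
LD = Vd × C = 818.4 × 3.2 = 2619 mg
CL = 0.693 × Vd / t½ = 0.693 × 818.4 / 5.5 = 103.1 L/h
Infusion rate = CL × Css = 103.1 × 3.2 = 329.9 mg/h

(a) 2620 mg; (b) 330 mg/h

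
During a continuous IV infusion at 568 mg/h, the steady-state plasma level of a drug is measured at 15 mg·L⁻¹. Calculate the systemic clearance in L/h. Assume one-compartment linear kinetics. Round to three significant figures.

At steady state, infusion rate = CL × Css, so CL = rate / Css.
CL = 568 / 15 = 37.87 L/h

37.9 L/h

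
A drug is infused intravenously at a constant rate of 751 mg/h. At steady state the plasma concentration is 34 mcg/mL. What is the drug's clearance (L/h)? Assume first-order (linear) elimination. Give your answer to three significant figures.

At steady state, infusion rate = CL × Css, so CL = rate / Css.
CL = 751 / 34 = 22.09 L/h

22.1 L/h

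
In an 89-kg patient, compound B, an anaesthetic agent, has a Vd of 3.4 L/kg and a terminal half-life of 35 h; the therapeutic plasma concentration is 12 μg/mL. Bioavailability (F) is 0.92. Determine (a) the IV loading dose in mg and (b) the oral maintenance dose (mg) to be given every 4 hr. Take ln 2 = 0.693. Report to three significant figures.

Vd(total) = 89 kg × 3.4 L/kg = 302.6 L
LD = Vd × C = 302.6 × 12 = 3631 mg
CL = 0.693 × Vd / t½ = 0.693 × 302.6 / 35 = 5.991 L/h
D = CL × Css × τ / F = 5.991 × 12 × 4 / 0.92 = 312.6 mg

(a) 3630 mg; (b) 313 mg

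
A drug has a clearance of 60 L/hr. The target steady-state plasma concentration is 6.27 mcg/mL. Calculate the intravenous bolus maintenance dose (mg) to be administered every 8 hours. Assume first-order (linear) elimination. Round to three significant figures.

D = CL × Css × τ = 60.00 × 6.27 × 8 = 3010 mg

3010 mg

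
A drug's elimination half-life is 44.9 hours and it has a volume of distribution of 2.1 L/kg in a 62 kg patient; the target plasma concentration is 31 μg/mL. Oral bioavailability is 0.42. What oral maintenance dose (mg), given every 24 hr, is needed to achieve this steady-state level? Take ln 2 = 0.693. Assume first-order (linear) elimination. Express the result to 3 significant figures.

3560 mg

Total Vd = 2.1 × 62 = 130.2 L
CL = 0.693 × Vd / t½ = 0.693 × 130.2 / 44.9 = 2.010 L/h
D = CL × Css × τ / F = 2.010 × 31 × 24 / 0.42 = 3561 mg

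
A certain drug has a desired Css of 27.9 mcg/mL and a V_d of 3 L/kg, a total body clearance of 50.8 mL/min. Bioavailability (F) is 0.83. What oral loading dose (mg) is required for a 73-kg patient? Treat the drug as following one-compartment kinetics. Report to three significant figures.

7360 mg

Total Vd = 3 × 73 = 219.0 L
The loading dose fills Vd to the target concentration; clearance is irrelevant here.
LD = Vd × C / F = 219.0 × 27.90 / 0.83 = 7362 mg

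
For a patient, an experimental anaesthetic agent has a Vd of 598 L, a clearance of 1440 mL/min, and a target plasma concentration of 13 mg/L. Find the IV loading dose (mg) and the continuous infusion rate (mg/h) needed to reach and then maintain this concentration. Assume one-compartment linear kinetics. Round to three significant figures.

LD = Vd · C_target = 598.0 × 13 = 7774 mg
Convert clearance: 1440 mL/min × 60 min/h ÷ 1000 mL/L = 86.40 L/h
Infusion rate = 86.40 L/h × 13 mg/L = 1123 mg/h

(a) 7770 mg; (b) 1120 mg/h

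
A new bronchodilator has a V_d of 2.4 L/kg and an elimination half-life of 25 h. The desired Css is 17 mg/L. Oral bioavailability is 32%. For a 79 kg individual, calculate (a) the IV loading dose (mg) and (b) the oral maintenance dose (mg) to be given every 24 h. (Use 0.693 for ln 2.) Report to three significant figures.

Total Vd = 2.4 × 79 = 189.6 L
LD = Vd × C = 189.6 × 17 = 3223 mg
CL = 0.693 × Vd / t½ = 0.693 × 189.6 / 25 = 5.256 L/h
D = CL × Css × τ / F = 5.256 × 17 × 24 / 0.32 = 6701 mg

(a) 3220 mg; (b) 6700 mg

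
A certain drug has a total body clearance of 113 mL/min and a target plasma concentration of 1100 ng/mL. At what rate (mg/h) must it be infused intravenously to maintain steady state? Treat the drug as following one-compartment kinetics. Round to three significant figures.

7.46 mg/h

CL = 113 mL/min = 113 × 0.06 = 6.780 L/h
C = 1100 ng/mL = 1.100 mg/L
At steady state, infusion rate equals elimination rate: rate in = CL × Css.
Rate = CL × Css = 6.780 × 1.1 = 7.458 mg/h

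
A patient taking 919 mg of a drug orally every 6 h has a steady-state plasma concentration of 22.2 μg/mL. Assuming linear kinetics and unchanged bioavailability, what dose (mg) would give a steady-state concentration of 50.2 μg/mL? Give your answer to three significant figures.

2080 mg

For first-order elimination, Css ∝ F·D/(CL·τ); F and CL are unchanged, so Css ∝ D/τ.
D₂ = D₁ × (Css,target / Css,current) = 919 × 50.2/22.2 = 2078 mg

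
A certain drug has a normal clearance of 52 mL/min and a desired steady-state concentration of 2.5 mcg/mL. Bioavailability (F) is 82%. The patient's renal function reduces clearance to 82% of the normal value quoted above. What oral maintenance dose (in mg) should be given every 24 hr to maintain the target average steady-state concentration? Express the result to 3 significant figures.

CL = 52 mL/min × 60/1000 = 3.120 L/h
Patient clearance = 0.82 × 3.120 = 2.558 L/h
At steady state, dose per interval replaces the amount cleared in that interval: F·D/τ = CL·Css.
D = CL × Css × τ / F = 2.558 × 2.5 × 24 / 0.82 = 187.2 mg

187 mg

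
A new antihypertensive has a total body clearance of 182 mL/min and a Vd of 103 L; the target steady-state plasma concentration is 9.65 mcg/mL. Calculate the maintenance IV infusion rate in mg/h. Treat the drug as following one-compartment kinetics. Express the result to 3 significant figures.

CL = 182 mL/min × 60/1000 = 10.92 L/h
R₀ = 10.92 × 9.65 = 105.4 mg/h

105 mg/h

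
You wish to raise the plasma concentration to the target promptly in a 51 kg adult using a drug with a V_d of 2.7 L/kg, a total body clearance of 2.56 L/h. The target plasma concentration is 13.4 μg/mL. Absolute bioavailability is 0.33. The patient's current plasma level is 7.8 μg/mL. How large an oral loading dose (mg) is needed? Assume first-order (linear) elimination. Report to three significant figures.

2340 mg

Vd = 2.7 L/kg × 51 kg = 137.7 L
The loading dose fills Vd to the target concentration; clearance is irrelevant here.
Concentration deficit ΔC = 13.4 − 7.8 = 5.600 mg/L
LD = Vd × ΔC / F = 137.7 × 5.600 / 0.33 = 2337 mg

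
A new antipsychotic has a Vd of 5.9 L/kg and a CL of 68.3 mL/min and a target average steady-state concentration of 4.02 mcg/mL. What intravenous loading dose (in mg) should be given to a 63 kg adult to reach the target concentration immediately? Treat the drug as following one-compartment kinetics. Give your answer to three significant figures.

1490 mg

Vd = 5.9 L/kg × 63 kg = 371.7 L
LD = Vd × C = 371.7 × 4.020 = 1494 mg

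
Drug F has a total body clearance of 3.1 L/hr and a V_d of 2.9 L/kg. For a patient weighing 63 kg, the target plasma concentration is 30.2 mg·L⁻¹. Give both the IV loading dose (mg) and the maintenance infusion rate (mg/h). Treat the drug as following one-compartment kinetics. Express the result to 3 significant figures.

Vd = 2.9 L/kg × 63 kg = 182.7 L
Loading: fill Vd to C_target → 182.7 L × 30.2 mg/L = 5518 mg
Maintenance infusion rate = CL × Css = 3.100 × 30.2 = 93.62 mg/h

(a) 5520 mg; (b) 93.6 mg/h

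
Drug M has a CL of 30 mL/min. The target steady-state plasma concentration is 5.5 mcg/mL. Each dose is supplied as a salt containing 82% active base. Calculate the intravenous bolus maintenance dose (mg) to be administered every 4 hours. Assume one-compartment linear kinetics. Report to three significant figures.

48.3 mg

CL = 30 mL/min = 30 × 0.06 = 1.800 L/h
At steady state, dose per interval replaces the amount cleared in that interval: S·D/τ = CL·Css.
D = CL × Css × τ / S = 1.800 × 5.5 × 4 / 0.82 = 48.29 mg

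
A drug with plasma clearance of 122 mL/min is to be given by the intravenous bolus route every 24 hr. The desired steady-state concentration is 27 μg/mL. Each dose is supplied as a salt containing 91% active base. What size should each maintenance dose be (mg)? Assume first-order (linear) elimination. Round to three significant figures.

Convert clearance: 122 mL/min × 60 min/h ÷ 1000 mL/L = 7.320 L/h
At steady state, dose per interval replaces the amount cleared in that interval: S·D/τ = CL·Css.
D = CL × Css × τ / S = 7.320 × 27 × 24 / 0.91 = 5212 mg

5210 mg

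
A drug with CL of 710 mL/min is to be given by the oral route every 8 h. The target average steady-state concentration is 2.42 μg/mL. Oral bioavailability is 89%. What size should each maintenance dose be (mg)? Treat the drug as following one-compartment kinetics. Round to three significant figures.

CL = 710 mL/min × 60/1000 = 42.60 L/h
D = CL × Css × τ / F = 42.60 × 2.42 × 8 / 0.89 = 926.7 mg

927 mg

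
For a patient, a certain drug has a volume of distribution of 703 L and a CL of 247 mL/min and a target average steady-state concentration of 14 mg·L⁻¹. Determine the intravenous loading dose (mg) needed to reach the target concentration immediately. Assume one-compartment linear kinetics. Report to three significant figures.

LD = Vd × C = 703.0 × 14.00 = 9842 mg

9840 mg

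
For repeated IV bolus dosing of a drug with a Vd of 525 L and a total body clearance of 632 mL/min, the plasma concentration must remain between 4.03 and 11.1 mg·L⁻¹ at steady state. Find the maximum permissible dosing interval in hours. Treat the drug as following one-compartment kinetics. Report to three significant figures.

14.0 h

CL = 632 mL/min × 60/1000 = 37.92 L/h
k = CL / Vd = 37.92 / 525.0 = 0.07223 h⁻¹
Between IV bolus doses, concentration decays as C = C₀·e^(−kτ), so C_peak/C_trough = e^(kτ).
τ_max = ln(C_peak/C_trough) / k = ln(11.1/4.03) / 0.07223 = 1.013 / 0.07223 = 14.02 h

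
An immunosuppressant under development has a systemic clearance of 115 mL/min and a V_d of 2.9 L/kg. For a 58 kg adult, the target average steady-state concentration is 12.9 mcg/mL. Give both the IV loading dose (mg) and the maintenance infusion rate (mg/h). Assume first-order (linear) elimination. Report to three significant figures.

Total Vd = 2.9 × 58 = 168.2 L
Loading: fill Vd to C_target → 168.2 L × 12.9 mg/L = 2170 mg
CL = 115 mL/min × 60/1000 = 6.900 L/h
Maintenance infusion rate = CL × Css = 6.900 × 12.9 = 89.01 mg/h

(a) 2170 mg; (b) 89.0 mg/h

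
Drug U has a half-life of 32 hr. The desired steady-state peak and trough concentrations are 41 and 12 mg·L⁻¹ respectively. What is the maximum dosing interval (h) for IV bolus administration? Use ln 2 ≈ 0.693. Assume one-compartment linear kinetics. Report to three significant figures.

56.7 h

k = 0.693 / t½ = 0.693 / 32 = 0.02166 h⁻¹
Between IV bolus doses, concentration decays as C = C₀·e^(−kτ), so C_peak/C_trough = e^(kτ).
τ_max = ln(C_peak/C_trough) / k = ln(41/12) / 0.02166 = 1.229 / 0.02166 = 56.74 h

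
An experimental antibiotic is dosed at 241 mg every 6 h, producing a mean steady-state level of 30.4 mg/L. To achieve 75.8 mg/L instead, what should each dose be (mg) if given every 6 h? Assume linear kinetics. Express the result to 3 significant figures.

With linear kinetics, Css is proportional to dose rate (D/τ) at fixed clearance.
D₂ = D₁ × (Css,target / Css,current) = 241 × 75.8/30.4 = 600.9 mg

601 mg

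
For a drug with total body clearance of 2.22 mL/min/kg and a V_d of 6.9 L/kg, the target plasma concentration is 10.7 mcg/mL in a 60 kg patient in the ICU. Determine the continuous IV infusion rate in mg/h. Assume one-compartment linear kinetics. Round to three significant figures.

85.5 mg/h

CL = 2.22 mL/min/kg × 60 kg = 133.2 mL/min = 133.2 × 60/1000 = 7.992 L/h
Rate = CL × Css = 7.992 × 10.7 = 85.51 mg/h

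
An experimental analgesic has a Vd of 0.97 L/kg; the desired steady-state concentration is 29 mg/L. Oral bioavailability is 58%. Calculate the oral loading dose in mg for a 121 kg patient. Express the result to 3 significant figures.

Vd(total) = 121 kg × 0.97 L/kg = 117.4 L
LD = Vd × C / F = 117.4 × 29.00 / 0.58 = 5870 mg

5870 mg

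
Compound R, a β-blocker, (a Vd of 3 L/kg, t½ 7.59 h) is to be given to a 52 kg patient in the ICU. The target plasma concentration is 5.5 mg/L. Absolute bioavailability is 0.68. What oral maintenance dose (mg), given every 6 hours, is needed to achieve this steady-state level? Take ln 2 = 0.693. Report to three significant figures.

691 mg

Total Vd = 3 × 52 = 156.0 L
CL = 0.693 × Vd / t½ = 0.693 × 156.0 / 7.59 = 14.24 L/h
D = CL × Css × τ / F = 14.24 × 5.5 × 6 / 0.68 = 691.1 mg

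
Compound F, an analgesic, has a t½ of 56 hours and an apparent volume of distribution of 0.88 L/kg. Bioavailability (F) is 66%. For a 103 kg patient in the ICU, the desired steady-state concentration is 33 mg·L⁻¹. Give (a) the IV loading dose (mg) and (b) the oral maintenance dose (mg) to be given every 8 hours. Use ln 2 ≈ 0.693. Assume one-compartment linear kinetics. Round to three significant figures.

Vd = 0.88 L/kg × 103 kg = 90.64 L
LD = Vd × C = 90.64 × 33 = 2991 mg
CL = 0.693 × Vd / t½ = 0.693 × 90.64 / 56 = 1.122 L/h
D = CL × Css × τ / F = 1.122 × 33 × 8 / 0.66 = 448.8 mg

(a) 2990 mg; (b) 449 mg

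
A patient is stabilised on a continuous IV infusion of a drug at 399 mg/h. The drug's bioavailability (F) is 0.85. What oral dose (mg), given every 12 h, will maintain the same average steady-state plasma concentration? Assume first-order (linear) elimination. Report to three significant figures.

To maintain the same Css, the systemic dosing rate must be unchanged: F·D/τ = infusion rate.
D = rate × τ / F = 399 × 12 / 0.85 = 5633 mg

5630 mg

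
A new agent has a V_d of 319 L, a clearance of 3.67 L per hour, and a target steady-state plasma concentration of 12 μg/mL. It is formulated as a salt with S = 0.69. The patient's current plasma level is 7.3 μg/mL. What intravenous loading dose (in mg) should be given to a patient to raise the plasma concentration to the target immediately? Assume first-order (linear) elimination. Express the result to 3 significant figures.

2170 mg

Concentration deficit ΔC = 12 − 7.3 = 4.700 mg/L
LD = Vd × ΔC / S = 319.0 × 4.700 / 0.69 = 2173 mg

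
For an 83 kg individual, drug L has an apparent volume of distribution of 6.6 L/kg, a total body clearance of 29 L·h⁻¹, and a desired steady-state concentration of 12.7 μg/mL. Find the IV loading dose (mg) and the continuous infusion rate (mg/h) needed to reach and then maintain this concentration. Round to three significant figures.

Vd(total) = 83 kg × 6.6 L/kg = 547.8 L
LD = Vd · C_target = 547.8 × 12.7 = 6957 mg
Infusion rate = 29.00 L/h × 12.7 mg/L = 368.3 mg/h

(a) 6960 mg; (b) 368 mg/h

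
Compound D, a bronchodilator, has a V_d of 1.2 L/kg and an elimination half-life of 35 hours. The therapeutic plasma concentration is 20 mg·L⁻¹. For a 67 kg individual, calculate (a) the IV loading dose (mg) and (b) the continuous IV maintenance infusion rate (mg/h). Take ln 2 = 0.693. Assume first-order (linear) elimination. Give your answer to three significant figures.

(a) 1610 mg; (b) 31.8 mg/h

Vd(total) = 67 kg × 1.2 L/kg = 80.40 L
LD = Vd × C = 80.40 × 20 = 1608 mg
CL = 0.693 × Vd / t½ = 0.693 × 80.40 / 35 = 1.592 L/h
Infusion rate = CL × Css = 1.592 × 20 = 31.84 mg/h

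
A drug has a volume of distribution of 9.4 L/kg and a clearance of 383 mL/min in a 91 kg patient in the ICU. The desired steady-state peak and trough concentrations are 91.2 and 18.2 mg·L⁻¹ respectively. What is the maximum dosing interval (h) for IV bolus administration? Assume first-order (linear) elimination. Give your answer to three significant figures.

60.0 h

Vd = 9.4 L/kg × 91 kg = 855.4 L
CL = 383 mL/min = 383 × 0.06 = 22.98 L/h
k = CL / Vd = 22.98 / 855.4 = 0.02686 h⁻¹
Between IV bolus doses, concentration decays as C = C₀·e^(−kτ), so C_peak/C_trough = e^(kτ).
τ_max = ln(C_peak/C_trough) / k = ln(91.2/18.2) / 0.02686 = 1.612 / 0.02686 = 60.01 h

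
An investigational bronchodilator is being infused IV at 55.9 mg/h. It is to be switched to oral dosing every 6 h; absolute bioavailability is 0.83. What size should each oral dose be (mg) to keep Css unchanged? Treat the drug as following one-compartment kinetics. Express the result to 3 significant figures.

404 mg

To maintain the same Css, the systemic dosing rate must be unchanged: F·D/τ = infusion rate.
D = rate × τ / F = 55.9 × 6 / 0.83 = 404.1 mg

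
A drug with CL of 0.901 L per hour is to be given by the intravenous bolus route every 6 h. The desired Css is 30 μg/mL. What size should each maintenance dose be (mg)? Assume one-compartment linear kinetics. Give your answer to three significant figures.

D = CL × Css × τ = 0.9010 × 30 × 6 = 162.2 mg

162 mg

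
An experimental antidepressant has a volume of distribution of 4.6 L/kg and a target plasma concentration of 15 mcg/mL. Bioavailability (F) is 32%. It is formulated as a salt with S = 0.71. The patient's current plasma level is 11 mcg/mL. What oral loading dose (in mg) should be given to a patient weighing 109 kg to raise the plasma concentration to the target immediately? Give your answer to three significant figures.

8830 mg

Vd(total) = 109 kg × 4.6 L/kg = 501.4 L
Concentration deficit ΔC = 15 − 11 = 4.000 mg/L
LD = Vd × ΔC / F / S = 501.4 × 4.000 / 0.32 / 0.71 = 8827 mg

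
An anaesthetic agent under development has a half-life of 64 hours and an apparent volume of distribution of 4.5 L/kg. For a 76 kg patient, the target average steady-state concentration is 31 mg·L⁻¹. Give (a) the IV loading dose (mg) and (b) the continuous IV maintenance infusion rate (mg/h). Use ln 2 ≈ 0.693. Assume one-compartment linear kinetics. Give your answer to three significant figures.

(a) 10600 mg; (b) 115 mg/h

Total Vd = 4.5 × 76 = 342.0 L
LD = Vd × C = 342.0 × 31 = 10600 mg
CL = 0.693 × Vd / t½ = 0.693 × 342.0 / 64 = 3.703 L/h
Infusion rate = CL × Css = 3.703 × 31 = 114.8 mg/h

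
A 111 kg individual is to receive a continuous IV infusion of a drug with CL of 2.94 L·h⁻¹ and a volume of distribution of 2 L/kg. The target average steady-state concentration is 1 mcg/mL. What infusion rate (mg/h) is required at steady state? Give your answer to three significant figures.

R₀ = 2.940 × 1 = 2.940 mg/h

2.94 mg/h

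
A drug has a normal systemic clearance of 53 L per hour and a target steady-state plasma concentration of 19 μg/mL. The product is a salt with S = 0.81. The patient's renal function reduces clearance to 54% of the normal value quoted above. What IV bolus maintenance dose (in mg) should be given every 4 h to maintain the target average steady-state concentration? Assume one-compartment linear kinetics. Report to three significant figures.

Patient clearance = 0.54 × 53.00 = 28.62 L/h
D = CL × Css × τ / S = 28.62 × 19 × 4 / 0.81 = 2685 mg

2690 mg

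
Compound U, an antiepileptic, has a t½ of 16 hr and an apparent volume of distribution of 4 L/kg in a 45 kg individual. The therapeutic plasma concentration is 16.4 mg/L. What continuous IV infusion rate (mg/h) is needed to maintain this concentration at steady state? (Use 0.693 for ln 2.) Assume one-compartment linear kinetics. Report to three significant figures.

Total Vd = 4 × 45 = 180.0 L
CL = ln 2 · Vd / t½ = 0.693 × 180.0 / 16 = 7.796 L/h
Infusion rate = CL × Css = 7.796 × 16.4 = 127.9 mg/h

128 mg/h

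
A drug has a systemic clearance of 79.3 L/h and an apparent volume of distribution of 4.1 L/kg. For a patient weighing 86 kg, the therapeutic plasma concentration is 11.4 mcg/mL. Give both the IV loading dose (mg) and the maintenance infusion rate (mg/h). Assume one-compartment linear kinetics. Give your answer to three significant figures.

(a) 4020 mg; (b) 904 mg/h

Vd(total) = 86 kg × 4.1 L/kg = 352.6 L
Loading dose = Vd × C = 352.6 × 11.4 = 4020 mg
Infusion rate = 79.30 L/h × 11.4 mg/L = 904.0 mg/h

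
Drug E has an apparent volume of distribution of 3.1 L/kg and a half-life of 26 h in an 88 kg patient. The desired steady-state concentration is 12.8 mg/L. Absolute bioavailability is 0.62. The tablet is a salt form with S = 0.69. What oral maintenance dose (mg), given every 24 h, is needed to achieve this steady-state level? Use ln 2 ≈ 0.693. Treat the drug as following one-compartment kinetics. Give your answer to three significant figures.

Vd = 3.1 L/kg × 88 kg = 272.8 L
CL = ln 2 · Vd / t½ = 0.693 × 272.8 / 26 = 7.271 L/h
D = CL × Css × τ / F / S = 7.271 × 12.8 × 24 / 0.62 / 0.69 = 5221 mg

5220 mg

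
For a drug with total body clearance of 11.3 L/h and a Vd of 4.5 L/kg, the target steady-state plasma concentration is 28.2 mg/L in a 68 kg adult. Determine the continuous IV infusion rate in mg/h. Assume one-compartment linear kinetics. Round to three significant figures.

Infusion rate = CL · Css = 11.30 L/h × 28.2 mg/L = 318.7 mg/h

319 mg/h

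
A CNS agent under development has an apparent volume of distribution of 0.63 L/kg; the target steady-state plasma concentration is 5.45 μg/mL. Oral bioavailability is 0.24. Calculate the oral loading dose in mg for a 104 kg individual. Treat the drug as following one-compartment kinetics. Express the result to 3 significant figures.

Vd = 0.63 L/kg × 104 kg = 65.52 L
The loading dose fills Vd to the target concentration.
LD = Vd × C / F = 65.52 × 5.450 / 0.24 = 1488 mg

1490 mg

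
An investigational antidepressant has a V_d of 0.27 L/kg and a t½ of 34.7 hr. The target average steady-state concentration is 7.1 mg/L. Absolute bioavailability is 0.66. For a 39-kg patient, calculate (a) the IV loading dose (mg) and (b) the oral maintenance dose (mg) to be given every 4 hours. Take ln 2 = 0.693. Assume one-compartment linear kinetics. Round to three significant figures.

Total Vd = 0.27 × 39 = 10.53 L
LD = Vd × C = 10.53 × 7.1 = 74.76 mg
CL = 0.693 × Vd / t½ = 0.693 × 10.53 / 34.7 = 0.2103 L/h
D = CL × Css × τ / F = 0.2103 × 7.1 × 4 / 0.66 = 9.049 mg

(a) 74.8 mg; (b) 9.05 mg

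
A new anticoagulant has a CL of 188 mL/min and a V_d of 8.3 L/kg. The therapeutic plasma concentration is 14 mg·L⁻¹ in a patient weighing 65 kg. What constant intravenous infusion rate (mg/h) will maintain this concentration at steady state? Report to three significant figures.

158 mg/h

CL = 188 mL/min = 188 × 0.06 = 11.28 L/h
Infusion rate = CL · Css = 11.28 L/h × 14 mg/L = 157.9 mg/h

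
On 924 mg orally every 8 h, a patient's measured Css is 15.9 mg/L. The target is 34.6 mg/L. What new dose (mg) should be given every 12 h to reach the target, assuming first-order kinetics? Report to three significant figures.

3020 mg

For first-order elimination, Css ∝ F·D/(CL·τ); F and CL are unchanged, so Css ∝ D/τ.
D₂ = D₁ × (Css,target / Css,current) × (τ₂/τ₁) = 924 × (34.6/15.9) × (12/8) = 3016 mg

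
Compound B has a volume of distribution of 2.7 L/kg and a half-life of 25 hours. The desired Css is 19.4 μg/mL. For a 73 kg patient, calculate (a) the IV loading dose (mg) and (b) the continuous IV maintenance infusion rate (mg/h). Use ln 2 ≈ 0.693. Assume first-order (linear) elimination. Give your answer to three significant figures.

(a) 3820 mg; (b) 106 mg/h

Total Vd = 2.7 × 73 = 197.1 L
LD = Vd × C = 197.1 × 19.4 = 3824 mg
CL = 0.693 × Vd / t½ = 0.693 × 197.1 / 25 = 5.464 L/h
Infusion rate = CL × Css = 5.464 × 19.4 = 106.0 mg/h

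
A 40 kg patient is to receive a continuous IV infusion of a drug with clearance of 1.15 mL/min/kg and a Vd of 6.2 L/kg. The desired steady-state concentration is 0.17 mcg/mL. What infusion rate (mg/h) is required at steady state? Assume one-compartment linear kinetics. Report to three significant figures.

CL = 1.15 mL/min/kg × 40 kg = 46.00 mL/min = 46.00 × 60/1000 = 2.760 L/h
R₀ = 2.760 × 0.17 = 0.4692 mg/h

0.469 mg/h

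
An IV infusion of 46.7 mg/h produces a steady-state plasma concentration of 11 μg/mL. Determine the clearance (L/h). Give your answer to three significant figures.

4.25 L/h

At steady state, infusion rate = CL × Css, so CL = rate / Css.
CL = 46.7 / 11 = 4.245 L/h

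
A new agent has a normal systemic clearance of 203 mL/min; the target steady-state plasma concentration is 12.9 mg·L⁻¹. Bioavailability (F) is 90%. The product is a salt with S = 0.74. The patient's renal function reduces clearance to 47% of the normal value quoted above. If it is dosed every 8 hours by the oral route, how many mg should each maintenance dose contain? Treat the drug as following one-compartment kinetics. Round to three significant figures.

CL = 203 mL/min = 203 × 0.06 = 12.18 L/h
Patient clearance = 0.47 × 12.18 = 5.725 L/h
At steady state, dose per interval replaces the amount cleared in that interval: F·S·D/τ = CL·Css.
D = CL × Css × τ / F / S = 5.725 × 12.9 × 8 / 0.9 / 0.74 = 887.1 mg

887 mg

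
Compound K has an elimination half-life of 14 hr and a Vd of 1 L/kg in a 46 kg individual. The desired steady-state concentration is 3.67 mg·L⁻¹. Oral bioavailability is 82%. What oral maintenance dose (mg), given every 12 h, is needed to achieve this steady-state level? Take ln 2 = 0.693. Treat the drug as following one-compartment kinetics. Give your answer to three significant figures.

Vd = 1 L/kg × 46 kg = 46.00 L
CL = 0.693 × Vd / t½ = 0.693 × 46.00 / 14 = 2.277 L/h
D = CL × Css × τ / F = 2.277 × 3.67 × 12 / 0.82 = 122.3 mg

122 mg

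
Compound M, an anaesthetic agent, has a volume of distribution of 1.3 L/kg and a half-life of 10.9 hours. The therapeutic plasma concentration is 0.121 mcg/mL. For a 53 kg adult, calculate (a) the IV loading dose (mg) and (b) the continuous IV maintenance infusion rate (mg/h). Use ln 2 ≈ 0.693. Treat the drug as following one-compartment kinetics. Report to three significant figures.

Total Vd = 1.3 × 53 = 68.90 L
LD = Vd × C = 68.90 × 0.121 = 8.337 mg
CL = 0.693 × Vd / t½ = 0.693 × 68.90 / 10.9 = 4.381 L/h
Infusion rate = CL × Css = 4.381 × 0.121 = 0.5301 mg/h

(a) 8.34 mg; (b) 0.530 mg/h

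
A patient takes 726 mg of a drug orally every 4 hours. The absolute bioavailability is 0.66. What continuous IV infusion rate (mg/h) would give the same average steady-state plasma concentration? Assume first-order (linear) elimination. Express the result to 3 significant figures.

120 mg/h

Equivalent systemic input: infusion rate = F·D/τ.
Rate = 0.66 × 726 / 4 = 119.8 mg/h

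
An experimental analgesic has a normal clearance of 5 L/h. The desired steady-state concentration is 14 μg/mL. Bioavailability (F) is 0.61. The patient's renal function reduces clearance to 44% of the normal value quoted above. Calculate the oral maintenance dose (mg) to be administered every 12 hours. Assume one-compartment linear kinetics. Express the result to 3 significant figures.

Patient clearance = 0.44 × 5.000 = 2.200 L/h
D = CL × Css × τ / F = 2.200 × 14 × 12 / 0.61 = 605.9 mg

606 mg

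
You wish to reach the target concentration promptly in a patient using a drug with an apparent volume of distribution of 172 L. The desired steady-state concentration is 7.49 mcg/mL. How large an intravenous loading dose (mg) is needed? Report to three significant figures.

1290 mg

The loading dose fills Vd to the target concentration.
LD = Vd × C = 172.0 × 7.490 = 1288 mg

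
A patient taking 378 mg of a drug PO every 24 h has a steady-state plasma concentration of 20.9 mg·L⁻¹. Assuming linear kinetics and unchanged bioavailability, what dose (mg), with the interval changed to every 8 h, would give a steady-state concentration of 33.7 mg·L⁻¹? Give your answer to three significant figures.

203 mg

For first-order elimination, Css ∝ F·D/(CL·τ); F and CL are unchanged, so Css ∝ D/τ.
D₂ = D₁ × (Css,target / Css,current) × (τ₂/τ₁) = 378 × (33.7/20.9) × (8/24) = 203.2 mg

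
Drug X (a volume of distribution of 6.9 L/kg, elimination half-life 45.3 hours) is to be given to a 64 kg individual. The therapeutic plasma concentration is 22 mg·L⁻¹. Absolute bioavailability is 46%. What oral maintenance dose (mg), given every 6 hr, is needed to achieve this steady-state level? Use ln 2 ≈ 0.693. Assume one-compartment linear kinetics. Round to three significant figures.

1940 mg

Vd(total) = 64 kg × 6.9 L/kg = 441.6 L
CL = 0.693 × Vd / t½ = 0.693 × 441.6 / 45.3 = 6.756 L/h
D = CL × Css × τ / F = 6.756 × 22 × 6 / 0.46 = 1939 mg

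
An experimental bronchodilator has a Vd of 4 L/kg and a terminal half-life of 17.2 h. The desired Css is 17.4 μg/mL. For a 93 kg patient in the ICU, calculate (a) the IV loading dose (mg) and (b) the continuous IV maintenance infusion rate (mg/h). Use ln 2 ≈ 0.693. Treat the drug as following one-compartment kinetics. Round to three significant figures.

Total Vd = 4 × 93 = 372.0 L
LD = Vd × C = 372.0 × 17.4 = 6473 mg
CL = 0.693 × Vd / t½ = 0.693 × 372.0 / 17.2 = 14.99 L/h
Infusion rate = CL × Css = 14.99 × 17.4 = 260.8 mg/h

(a) 6470 mg; (b) 261 mg/h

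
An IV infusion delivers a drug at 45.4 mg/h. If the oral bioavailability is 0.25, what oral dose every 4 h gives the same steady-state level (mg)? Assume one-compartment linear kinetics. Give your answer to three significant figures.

726 mg

To maintain the same Css, the systemic dosing rate must be unchanged: F·D/τ = infusion rate.
D = rate × τ / F = 45.4 × 4 / 0.25 = 726.4 mg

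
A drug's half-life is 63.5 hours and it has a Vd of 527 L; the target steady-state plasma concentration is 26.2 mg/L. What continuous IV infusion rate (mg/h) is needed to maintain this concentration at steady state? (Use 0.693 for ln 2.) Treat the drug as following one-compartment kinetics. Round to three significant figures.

k = 0.693/63.5 = 0.01091 h⁻¹, so CL = k·Vd = 0.01091 × 527.0 = 5.750 L/h
Infusion rate = CL × Css = 5.750 × 26.2 = 150.7 mg/h

151 mg/h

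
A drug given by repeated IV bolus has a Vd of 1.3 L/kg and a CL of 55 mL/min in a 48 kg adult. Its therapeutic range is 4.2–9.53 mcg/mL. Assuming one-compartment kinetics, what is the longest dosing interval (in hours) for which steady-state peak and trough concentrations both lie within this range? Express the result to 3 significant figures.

15.5 h

Total Vd = 1.3 × 48 = 62.40 L
Convert clearance: 55 mL/min × 60 min/h ÷ 1000 mL/L = 3.300 L/h
k = CL / Vd = 3.300 / 62.40 = 0.05288 h⁻¹
Between IV bolus doses, concentration decays as C = C₀·e^(−kτ), so C_peak/C_trough = e^(kτ).
τ_max = ln(C_peak/C_trough) / k = ln(9.53/4.2) / 0.05288 = 0.8194 / 0.05288 = 15.50 h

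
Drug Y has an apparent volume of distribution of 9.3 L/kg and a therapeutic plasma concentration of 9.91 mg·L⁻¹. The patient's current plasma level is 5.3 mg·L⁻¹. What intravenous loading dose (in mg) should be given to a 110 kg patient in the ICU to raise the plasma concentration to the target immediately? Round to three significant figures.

Total Vd = 9.3 × 110 = 1023 L
Concentration deficit ΔC = 9.91 − 5.3 = 4.610 mg/L
LD = Vd × ΔC = 1023 × 4.610 = 4716 mg

4720 mg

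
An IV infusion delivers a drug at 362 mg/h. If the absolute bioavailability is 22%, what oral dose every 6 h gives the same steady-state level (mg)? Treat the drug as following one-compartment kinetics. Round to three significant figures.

To maintain the same Css, the systemic dosing rate must be unchanged: F·D/τ = infusion rate.
D = rate × τ / F = 362 × 6 / 0.22 = 9873 mg

9870 mg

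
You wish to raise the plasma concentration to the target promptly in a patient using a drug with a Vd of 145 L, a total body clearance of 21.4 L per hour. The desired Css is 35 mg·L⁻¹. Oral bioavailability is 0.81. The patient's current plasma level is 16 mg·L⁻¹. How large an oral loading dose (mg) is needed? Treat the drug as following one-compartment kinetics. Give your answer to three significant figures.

LD is governed by Vd — clearance does not enter the loading-dose calculation.
Concentration deficit ΔC = 35 − 16 = 19.00 mg/L
LD = Vd × ΔC / F = 145.0 × 19.00 / 0.81 = 3401 mg

3400 mg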